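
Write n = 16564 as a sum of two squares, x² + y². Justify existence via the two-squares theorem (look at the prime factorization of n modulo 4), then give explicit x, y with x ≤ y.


Step 1: Factor n = 16564 = 2^2 · 41 · 101.
Step 2: Check the mod-4 condition on each prime factor: 2 = 2 (special); 41 ≡ 1 (mod 4), exponent 1; 101 ≡ 1 (mod 4), exponent 1.
All primes ≡ 3 (mod 4) appear to even exponent (or don't appear), so by the two-squares theorem n IS expressible as a sum of two squares.
Step 3: Build a representation. Group n = k² · m with k = 2 and m = 41 · 101 = 4141 (a product of primes ≡ 1 (mod 4)); a representation of m scales to one of n via (k·x)² + (k·y)² = k²(x² + y²). Each prime p ≡ 1 (mod 4) is itself a sum of two squares; find a² by testing p − a² for a perfect square:
  41: 41 − 1² = 40, 41 − 2² = 37, 41 − 3² = 32, 41 − 4² = 25 = 5² ⇒ 41 = 4² + 5².
  101: 101 − 1² = 100 = 10² ⇒ 101 = 1² + 10².
  Combine using the Brahmagupta–Fibonacci identity (a² + b²)(c² + d²) = (ac − bd)² + (ad + bc)² = (ac + bd)² + (ad − bc)²:
  41 · 101 = 4141: from (4² + 5²)(1² + 10²), take (4·1 − 5·10, 4·10 + 5·1) = (4 − 50, 40 + 5) = (-46, 45); dropping signs (only squares matter) gives (46, 45); check 46² + 45² = 2116 + 2025 = 4141 ✓.
  Scale by k = 2: (2·46, 2·45) = (92, 90).
Step 4: Order so x ≤ y and verify: 90² + 92² = 8100 + 8464 = 16564 = n. ✓

n = 16564 = 90² + 92² (one valid representation with x ≤ y).


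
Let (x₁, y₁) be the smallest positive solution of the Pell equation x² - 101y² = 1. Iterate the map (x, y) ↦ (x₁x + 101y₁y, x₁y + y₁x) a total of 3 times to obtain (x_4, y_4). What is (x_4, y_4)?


Step 1: Find the fundamental solution (x₁, y₁) of x² - 101y² = 1.
  Expand √101 as a continued fraction. a₀ = ⌊√101⌋ = 10; iterate m_{k+1} = d_k·a_k − m_k, d_{k+1} = (101 − m_{k+1}²)/d_k, a_{k+1} = ⌊(a₀ + m_{k+1})/d_{k+1}⌋ (starting m₀ = 0, d₀ = 1), with convergents p_k = a_k·p_{k-1} + p_{k-2}, q_k = a_k·q_{k-1} + q_{k-2} (p₋₁ = 1, q₋₁ = 0):
  k = 0: a₀ = 10; p₀/q₀ = 10/1; p₀² − 101·q₀² = 100 − 101 = -1.
  k = 1: m = 10, d = 1, a = ⌊(10 + 10)/1⌋ = 20; p/q = (20·10 + 1)/(20·1 + 0) = 201/20; p² − 101·q² = 40401 − 40400 = 1.
  The first convergent with p² − 101·q² = 1 gives the fundamental solution (x₁, y₁) = (201, 20).
Step 2: Apply the recurrence (x_{n+1}, y_{n+1}) = (x₁x_n + 101y₁y_n, x₁y_n + y₁x_n) repeatedly.
  From (x_1, y_1) = (201, 20): x_2 = 201·201 + 101·20·20 = 80801; y_2 = 201·20 + 20·201 = 8040.
  From (x_2, y_2) = (80801, 8040): x_3 = 201·80801 + 101·20·8040 = 32481801; y_3 = 201·8040 + 20·80801 = 3232060.
  From (x_3, y_3) = (32481801, 3232060): x_4 = 201·32481801 + 101·20·3232060 = 13057603201; y_4 = 201·3232060 + 20·32481801 = 1299280080.
Step 3: Verify x_4² - 101·y_4² = 170501001354765446401 - 170501001354765446400 = 1 (should be 1). ✓

(x_1, y_1) = (201, 20); (x_4, y_4) = (13057603201, 1299280080).


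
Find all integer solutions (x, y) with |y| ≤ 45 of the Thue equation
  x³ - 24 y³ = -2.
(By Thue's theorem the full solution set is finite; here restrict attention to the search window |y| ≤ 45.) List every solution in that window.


The equation is x³ - 24y³ = -2. For fixed y, x³ = 24·y³ − 2, so a solution requires the RHS to be a perfect cube.
Strategy: iterate y from -45 to 45, compute RHS = 24·y³ − 2, and check whether it is a (positive or negative) perfect cube.
Check small values of y:
  y = 0: RHS = -2 is not a perfect cube.
  y = 1: RHS = 22 is not a perfect cube.
  y = -1: RHS = -26 is not a perfect cube.
  y = 2: RHS = 190 is not a perfect cube.
  y = -2: RHS = -194 is not a perfect cube.
  y = 3: RHS = 646 is not a perfect cube.
  y = -3: RHS = -650 is not a perfect cube.
Continuing the search up to |y| = 45 finds no solutions either.
No (x, y) in the scanned range satisfies the equation.

No integer solutions with |y| ≤ 45.


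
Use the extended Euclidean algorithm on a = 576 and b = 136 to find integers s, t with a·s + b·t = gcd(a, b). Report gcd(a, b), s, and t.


Euclidean algorithm on (576, 136) — divide until remainder is 0:
  576 = 4 · 136 + 32
  136 = 4 · 32 + 8
  32 = 4 · 8 + 0
gcd(576, 136) = 8.
Track Bezout coefficients alongside the remainders: start with r₀ = 576 = a·1 + b·0 (s = 1, t = 0) and r₁ = 136 = a·0 + b·1 (s = 0, t = 1); each new remainder r_{k+1} = r_{k-1} − q_k·r_k inherits s_{k+1} = s_{k-1} − q_k·s_k, t_{k+1} = t_{k-1} − q_k·t_k, so r_k = a·s_k + b·t_k at every step:
  q = 4: r = 32, s = 1 − 4·0 = 1, t = 0 − 4·1 = -4  (check: 576·1 + 136·(-4) = 32)
  q = 4: r = 8, s = 0 − 4·1 = -4, t = 1 − 4·(-4) = 17  (check: 576·(-4) + 136·17 = 8)
The row with r = 8 (the gcd) gives the Bezout coefficients s = -4, t = 17.
Result: 576 · (-4) + 136 · (17) = 8.

gcd(576, 136) = 8; s = -4, t = 17 (check: 576·(-4) + 136·17 = 8).


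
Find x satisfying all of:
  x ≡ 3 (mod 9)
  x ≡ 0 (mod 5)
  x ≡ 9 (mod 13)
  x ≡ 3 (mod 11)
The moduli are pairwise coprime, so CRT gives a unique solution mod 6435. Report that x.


Product of moduli M = 9 · 5 · 13 · 11 = 6435.
Merge one congruence at a time:
  Start: x ≡ 3 (mod 9).
  Combine with x ≡ 0 (mod 5); new modulus lcm = 45.
    Write x = 3 + 9·t and substitute into x ≡ 0 (mod 5): 9·t ≡ 0 − 3 = -3 (mod 5).
    Reduce coefficients mod 5: 4·t ≡ 2 (mod 5).
    The inverse of 4 mod 5 is 4 (since 4·4 = 16 = 3·5 + 1), so t ≡ 4·2 = 8 ≡ 3 (mod 5).
    Then x = 3 + 9·3 = 30, valid modulo lcm(9, 5) = 45: x ≡ 30 (mod 45).
  Combine with x ≡ 9 (mod 13); new modulus lcm = 585.
    Write x = 30 + 45·t and substitute into x ≡ 9 (mod 13): 45·t ≡ 9 − 30 = -21 (mod 13).
    Reduce coefficients mod 13: 6·t ≡ 5 (mod 13).
    The inverse of 6 mod 13 is 11 (since 6·11 = 66 = 5·13 + 1), so t ≡ 11·5 = 55 ≡ 3 (mod 13).
    Then x = 30 + 45·3 = 165, valid modulo lcm(45, 13) = 585: x ≡ 165 (mod 585).
  Combine with x ≡ 3 (mod 11); new modulus lcm = 6435.
    Write x = 165 + 585·t and substitute into x ≡ 3 (mod 11): 585·t ≡ 3 − 165 = -162 (mod 11).
    Reduce coefficients mod 11: 2·t ≡ 3 (mod 11).
    The inverse of 2 mod 11 is 6 (since 2·6 = 12 = 1·11 + 1), so t ≡ 6·3 = 18 ≡ 7 (mod 11).
    Then x = 165 + 585·7 = 4260, valid modulo lcm(585, 11) = 6435: x ≡ 4260 (mod 6435).
Verify against each original: 4260 mod 9 = 3, 4260 mod 5 = 0, 4260 mod 13 = 9, 4260 mod 11 = 3.

x ≡ 4260 (mod 6435).


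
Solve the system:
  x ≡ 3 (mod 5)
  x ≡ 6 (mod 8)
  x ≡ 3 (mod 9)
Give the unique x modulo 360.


Moduli 5, 8, 9 are pairwise coprime; by CRT there is a unique solution modulo M = 5 · 8 · 9 = 360.
Solve pairwise, accumulating the modulus:
  Start with x ≡ 3 (mod 5).
  Combine with x ≡ 6 (mod 8): since gcd(5, 8) = 1, we get a unique residue mod 40.
    Write x = 3 + 5·t and substitute into x ≡ 6 (mod 8): 5·t ≡ 6 − 3 = 3 (mod 8).
    The inverse of 5 mod 8 is 5 (since 5·5 = 25 = 3·8 + 1), so t ≡ 5·3 = 15 ≡ 7 (mod 8).
    Then x = 3 + 5·7 = 38, valid modulo lcm(5, 8) = 40: x ≡ 38 (mod 40).
  Combine with x ≡ 3 (mod 9): since gcd(40, 9) = 1, we get a unique residue mod 360.
    Write x = 38 + 40·t and substitute into x ≡ 3 (mod 9): 40·t ≡ 3 − 38 = -35 (mod 9).
    Reduce coefficients mod 9: 4·t ≡ 1 (mod 9).
    The inverse of 4 mod 9 is 7 (since 4·7 = 28 = 3·9 + 1), so t ≡ 7·1 = 7 ≡ 7 (mod 9).
    Then x = 38 + 40·7 = 318, valid modulo lcm(40, 9) = 360: x ≡ 318 (mod 360).
Verify: 318 mod 5 = 3 ✓, 318 mod 8 = 6 ✓, 318 mod 9 = 3 ✓.

x ≡ 318 (mod 360).


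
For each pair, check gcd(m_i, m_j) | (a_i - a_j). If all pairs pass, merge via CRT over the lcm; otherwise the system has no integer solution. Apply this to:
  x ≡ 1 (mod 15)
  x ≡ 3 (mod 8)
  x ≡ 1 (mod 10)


Moduli 15, 8, 10 are not pairwise coprime, so CRT works modulo lcm(m_i) when all pairwise compatibility conditions hold.
Pairwise compatibility: gcd(m_i, m_j) must divide a_i - a_j for every pair.
Merge one congruence at a time:
  Start: x ≡ 1 (mod 15).
  Combine with x ≡ 3 (mod 8): gcd(15, 8) = 1; 3 - 1 = 2, which IS divisible by 1, so compatible.
    Write x = 1 + 15·t and substitute into x ≡ 3 (mod 8): 15·t ≡ 3 − 1 = 2 (mod 8).
    Reduce coefficients mod 8: 7·t ≡ 2 (mod 8).
    The inverse of 7 mod 8 is 7 (since 7·7 = 49 = 6·8 + 1), so t ≡ 7·2 = 14 ≡ 6 (mod 8).
    Then x = 1 + 15·6 = 91, valid modulo lcm(15, 8) = 120: x ≡ 91 (mod 120).
  Combine with x ≡ 1 (mod 10): gcd(120, 10) = 10; 1 - 91 = -90, which IS divisible by 10, so compatible.
    Write x = 91 + 120·t and substitute into x ≡ 1 (mod 10): 120·t ≡ 1 − 91 = -90 (mod 10).
    Divide the congruence (and modulus) by g = 10: 12·t ≡ -9 (mod 1).
    Modulo 1 every t works; take t = 0.
    Then x = 91 + 120·0 = 91, valid modulo lcm(120, 10) = 120: x ≡ 91 (mod 120).
Verify: 91 mod 15 = 1, 91 mod 8 = 3, 91 mod 10 = 1.

x ≡ 91 (mod 120).


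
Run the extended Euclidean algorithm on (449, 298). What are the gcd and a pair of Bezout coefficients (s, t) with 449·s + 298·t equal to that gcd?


Euclidean algorithm on (449, 298) — divide until remainder is 0:
  449 = 1 · 298 + 151
  298 = 1 · 151 + 147
  151 = 1 · 147 + 4
  147 = 36 · 4 + 3
  4 = 1 · 3 + 1
  3 = 3 · 1 + 0
gcd(449, 298) = 1.
Track Bezout coefficients alongside the remainders: start with r₀ = 449 = a·1 + b·0 (s = 1, t = 0) and r₁ = 298 = a·0 + b·1 (s = 0, t = 1); each new remainder r_{k+1} = r_{k-1} − q_k·r_k inherits s_{k+1} = s_{k-1} − q_k·s_k, t_{k+1} = t_{k-1} − q_k·t_k, so r_k = a·s_k + b·t_k at every step:
  q = 1: r = 151, s = 1 − 1·0 = 1, t = 0 − 1·1 = -1  (check: 449·1 + 298·(-1) = 151)
  q = 1: r = 147, s = 0 − 1·1 = -1, t = 1 − 1·(-1) = 2  (check: 449·(-1) + 298·2 = 147)
  q = 1: r = 4, s = 1 − 1·(-1) = 2, t = -1 − 1·2 = -3  (check: 449·2 + 298·(-3) = 4)
  q = 36: r = 3, s = -1 − 36·2 = -73, t = 2 − 36·(-3) = 110  (check: 449·(-73) + 298·110 = 3)
  q = 1: r = 1, s = 2 − 1·(-73) = 75, t = -3 − 1·110 = -113  (check: 449·75 + 298·(-113) = 1)
The row with r = 1 (the gcd) gives the Bezout coefficients s = 75, t = -113.
Result: 449 · (75) + 298 · (-113) = 1.

gcd(449, 298) = 1; s = 75, t = -113 (check: 449·75 + 298·(-113) = 1).


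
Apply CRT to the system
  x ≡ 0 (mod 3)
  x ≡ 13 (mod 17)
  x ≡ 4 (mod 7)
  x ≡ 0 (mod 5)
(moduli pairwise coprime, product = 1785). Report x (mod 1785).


Product of moduli M = 3 · 17 · 7 · 5 = 1785.
Merge one congruence at a time:
  Start: x ≡ 0 (mod 3).
  Combine with x ≡ 13 (mod 17); new modulus lcm = 51.
    Write x = 0 + 3·t and substitute into x ≡ 13 (mod 17): 3·t ≡ 13 − 0 = 13 (mod 17).
    The inverse of 3 mod 17 is 6 (since 3·6 = 18 = 1·17 + 1), so t ≡ 6·13 = 78 ≡ 10 (mod 17).
    Then x = 0 + 3·10 = 30, valid modulo lcm(3, 17) = 51: x ≡ 30 (mod 51).
  Combine with x ≡ 4 (mod 7); new modulus lcm = 357.
    Write x = 30 + 51·t and substitute into x ≡ 4 (mod 7): 51·t ≡ 4 − 30 = -26 (mod 7).
    Reduce coefficients mod 7: 2·t ≡ 2 (mod 7).
    The inverse of 2 mod 7 is 4 (since 2·4 = 8 = 1·7 + 1), so t ≡ 4·2 = 8 ≡ 1 (mod 7).
    Then x = 30 + 51·1 = 81, valid modulo lcm(51, 7) = 357: x ≡ 81 (mod 357).
  Combine with x ≡ 0 (mod 5); new modulus lcm = 1785.
    Write x = 81 + 357·t and substitute into x ≡ 0 (mod 5): 357·t ≡ 0 − 81 = -81 (mod 5).
    Reduce coefficients mod 5: 2·t ≡ 4 (mod 5).
    The inverse of 2 mod 5 is 3 (since 2·3 = 6 = 1·5 + 1), so t ≡ 3·4 = 12 ≡ 2 (mod 5).
    Then x = 81 + 357·2 = 795, valid modulo lcm(357, 5) = 1785: x ≡ 795 (mod 1785).
Verify against each original: 795 mod 3 = 0, 795 mod 17 = 13, 795 mod 7 = 4, 795 mod 5 = 0.

x ≡ 795 (mod 1785).


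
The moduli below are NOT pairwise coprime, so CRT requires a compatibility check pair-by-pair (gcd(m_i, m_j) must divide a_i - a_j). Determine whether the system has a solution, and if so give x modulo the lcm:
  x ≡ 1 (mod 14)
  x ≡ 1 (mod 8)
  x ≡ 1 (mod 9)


Moduli 14, 8, 9 are not pairwise coprime, so CRT works modulo lcm(m_i) when all pairwise compatibility conditions hold.
Pairwise compatibility: gcd(m_i, m_j) must divide a_i - a_j for every pair.
Merge one congruence at a time:
  Start: x ≡ 1 (mod 14).
  Combine with x ≡ 1 (mod 8): gcd(14, 8) = 2; 1 - 1 = 0, which IS divisible by 2, so compatible.
    Write x = 1 + 14·t and substitute into x ≡ 1 (mod 8): 14·t ≡ 1 − 1 = 0 (mod 8).
    Divide the congruence (and modulus) by g = 2: 7·t ≡ 0 (mod 4).
    Reduce coefficients mod 4: 3·t ≡ 0 (mod 4).
    The inverse of 3 mod 4 is 3 (since 3·3 = 9 = 2·4 + 1), so t ≡ 3·0 = 0 ≡ 0 (mod 4).
    Then x = 1 + 14·0 = 1, valid modulo lcm(14, 8) = 56: x ≡ 1 (mod 56).
  Combine with x ≡ 1 (mod 9): gcd(56, 9) = 1; 1 - 1 = 0, which IS divisible by 1, so compatible.
    Write x = 1 + 56·t and substitute into x ≡ 1 (mod 9): 56·t ≡ 1 − 1 = 0 (mod 9).
    Reduce coefficients mod 9: 2·t ≡ 0 (mod 9).
    The inverse of 2 mod 9 is 5 (since 2·5 = 10 = 1·9 + 1), so t ≡ 5·0 = 0 ≡ 0 (mod 9).
    Then x = 1 + 56·0 = 1, valid modulo lcm(56, 9) = 504: x ≡ 1 (mod 504).
Verify: 1 mod 14 = 1, 1 mod 8 = 1, 1 mod 9 = 1.

x ≡ 1 (mod 504).


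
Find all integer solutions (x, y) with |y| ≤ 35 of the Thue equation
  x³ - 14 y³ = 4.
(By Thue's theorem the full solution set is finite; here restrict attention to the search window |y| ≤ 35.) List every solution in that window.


The equation is x³ - 14y³ = 4. For fixed y, x³ = 14·y³ + 4, so a solution requires the RHS to be a perfect cube.
Strategy: iterate y from -35 to 35, compute RHS = 14·y³ + 4, and check whether it is a (positive or negative) perfect cube.
Check small values of y:
  y = 0: RHS = 4 is not a perfect cube.
  y = 1: RHS = 18 is not a perfect cube.
  y = -1: RHS = -10 is not a perfect cube.
  y = 2: RHS = 116 is not a perfect cube.
  y = -2: RHS = -108 is not a perfect cube.
  y = 3: RHS = 382 is not a perfect cube.
  y = -3: RHS = -374 is not a perfect cube.
Continuing the search up to |y| = 35 finds no solutions either.
No (x, y) in the scanned range satisfies the equation.

No integer solutions with |y| ≤ 35.


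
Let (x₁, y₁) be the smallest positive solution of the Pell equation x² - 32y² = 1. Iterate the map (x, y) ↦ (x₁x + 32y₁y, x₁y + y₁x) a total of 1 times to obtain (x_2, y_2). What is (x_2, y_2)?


Step 1: Find the fundamental solution (x₁, y₁) of x² - 32y² = 1.
  Expand √32 as a continued fraction. a₀ = ⌊√32⌋ = 5; iterate m_{k+1} = d_k·a_k − m_k, d_{k+1} = (32 − m_{k+1}²)/d_k, a_{k+1} = ⌊(a₀ + m_{k+1})/d_{k+1}⌋ (starting m₀ = 0, d₀ = 1), with convergents p_k = a_k·p_{k-1} + p_{k-2}, q_k = a_k·q_{k-1} + q_{k-2} (p₋₁ = 1, q₋₁ = 0):
  k = 0: a₀ = 5; p₀/q₀ = 5/1; p₀² − 32·q₀² = 25 − 32 = -7.
  k = 1: m = 5, d = 7, a = ⌊(5 + 5)/7⌋ = 1; p/q = (1·5 + 1)/(1·1 + 0) = 6/1; p² − 32·q² = 36 − 32 = 4.
  k = 2: m = 2, d = 4, a = ⌊(5 + 2)/4⌋ = 1; p/q = (1·6 + 5)/(1·1 + 1) = 11/2; p² − 32·q² = 121 − 128 = -7.
  k = 3: m = 2, d = 7, a = ⌊(5 + 2)/7⌋ = 1; p/q = (1·11 + 6)/(1·2 + 1) = 17/3; p² − 32·q² = 289 − 288 = 1.
  The first convergent with p² − 32·q² = 1 gives the fundamental solution (x₁, y₁) = (17, 3).
Step 2: Apply the recurrence (x_{n+1}, y_{n+1}) = (x₁x_n + 32y₁y_n, x₁y_n + y₁x_n) repeatedly.
  From (x_1, y_1) = (17, 3): x_2 = 17·17 + 32·3·3 = 577; y_2 = 17·3 + 3·17 = 102.
Step 3: Verify x_2² - 32·y_2² = 332929 - 332928 = 1 (should be 1). ✓

(x_1, y_1) = (17, 3); (x_2, y_2) = (577, 102).


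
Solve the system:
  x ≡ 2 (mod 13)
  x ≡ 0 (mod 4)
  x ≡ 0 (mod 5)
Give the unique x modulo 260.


Moduli 13, 4, 5 are pairwise coprime; by CRT there is a unique solution modulo M = 13 · 4 · 5 = 260.
Solve pairwise, accumulating the modulus:
  Start with x ≡ 2 (mod 13).
  Combine with x ≡ 0 (mod 4): since gcd(13, 4) = 1, we get a unique residue mod 52.
    Write x = 2 + 13·t and substitute into x ≡ 0 (mod 4): 13·t ≡ 0 − 2 = -2 (mod 4).
    Reduce coefficients mod 4: 1·t ≡ 2 (mod 4).
    So t ≡ 2 (mod 4).
    Then x = 2 + 13·2 = 28, valid modulo lcm(13, 4) = 52: x ≡ 28 (mod 52).
  Combine with x ≡ 0 (mod 5): since gcd(52, 5) = 1, we get a unique residue mod 260.
    Write x = 28 + 52·t and substitute into x ≡ 0 (mod 5): 52·t ≡ 0 − 28 = -28 (mod 5).
    Reduce coefficients mod 5: 2·t ≡ 2 (mod 5).
    The inverse of 2 mod 5 is 3 (since 2·3 = 6 = 1·5 + 1), so t ≡ 3·2 = 6 ≡ 1 (mod 5).
    Then x = 28 + 52·1 = 80, valid modulo lcm(52, 5) = 260: x ≡ 80 (mod 260).
Verify: 80 mod 13 = 2 ✓, 80 mod 4 = 0 ✓, 80 mod 5 = 0 ✓.

x ≡ 80 (mod 260).


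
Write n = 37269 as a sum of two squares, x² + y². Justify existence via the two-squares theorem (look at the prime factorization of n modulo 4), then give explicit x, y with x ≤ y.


Step 1: Factor n = 37269 = 3^2 · 41 · 101.
Step 2: Check the mod-4 condition on each prime factor: 3 ≡ 3 (mod 4), exponent 2 (must be even); 41 ≡ 1 (mod 4), exponent 1; 101 ≡ 1 (mod 4), exponent 1.
All primes ≡ 3 (mod 4) appear to even exponent (or don't appear), so by the two-squares theorem n IS expressible as a sum of two squares.
Step 3: Build a representation. Group n = k² · m with k = 3 and m = 41 · 101 = 4141 (a product of primes ≡ 1 (mod 4)); a representation of m scales to one of n via (k·x)² + (k·y)² = k²(x² + y²). Each prime p ≡ 1 (mod 4) is itself a sum of two squares; find a² by testing p − a² for a perfect square:
  41: 41 − 1² = 40, 41 − 2² = 37, 41 − 3² = 32, 41 − 4² = 25 = 5² ⇒ 41 = 4² + 5².
  101: 101 − 1² = 100 = 10² ⇒ 101 = 1² + 10².
  Combine using the Brahmagupta–Fibonacci identity (a² + b²)(c² + d²) = (ac − bd)² + (ad + bc)² = (ac + bd)² + (ad − bc)²:
  41 · 101 = 4141: from (4² + 5²)(1² + 10²), take (4·1 − 5·10, 4·10 + 5·1) = (4 − 50, 40 + 5) = (-46, 45); dropping signs (only squares matter) gives (46, 45); check 46² + 45² = 2116 + 2025 = 4141 ✓.
  Scale by k = 3: (3·46, 3·45) = (138, 135).
Step 4: Order so x ≤ y and verify: 135² + 138² = 18225 + 19044 = 37269 = n. ✓

n = 37269 = 135² + 138² (one valid representation with x ≤ y).


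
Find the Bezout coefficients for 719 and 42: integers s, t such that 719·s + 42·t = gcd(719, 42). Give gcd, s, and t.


Euclidean algorithm on (719, 42) — divide until remainder is 0:
  719 = 17 · 42 + 5
  42 = 8 · 5 + 2
  5 = 2 · 2 + 1
  2 = 2 · 1 + 0
gcd(719, 42) = 1.
Track Bezout coefficients alongside the remainders: start with r₀ = 719 = a·1 + b·0 (s = 1, t = 0) and r₁ = 42 = a·0 + b·1 (s = 0, t = 1); each new remainder r_{k+1} = r_{k-1} − q_k·r_k inherits s_{k+1} = s_{k-1} − q_k·s_k, t_{k+1} = t_{k-1} − q_k·t_k, so r_k = a·s_k + b·t_k at every step:
  q = 17: r = 5, s = 1 − 17·0 = 1, t = 0 − 17·1 = -17  (check: 719·1 + 42·(-17) = 5)
  q = 8: r = 2, s = 0 − 8·1 = -8, t = 1 − 8·(-17) = 137  (check: 719·(-8) + 42·137 = 2)
  q = 2: r = 1, s = 1 − 2·(-8) = 17, t = -17 − 2·137 = -291  (check: 719·17 + 42·(-291) = 1)
The row with r = 1 (the gcd) gives the Bezout coefficients s = 17, t = -291.
Result: 719 · (17) + 42 · (-291) = 1.

gcd(719, 42) = 1; s = 17, t = -291 (check: 719·17 + 42·(-291) = 1).


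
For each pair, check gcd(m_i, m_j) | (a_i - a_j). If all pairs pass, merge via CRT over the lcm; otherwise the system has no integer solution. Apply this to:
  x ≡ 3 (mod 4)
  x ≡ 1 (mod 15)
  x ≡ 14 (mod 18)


Moduli 4, 15, 18 are not pairwise coprime, so CRT works modulo lcm(m_i) when all pairwise compatibility conditions hold.
Pairwise compatibility: gcd(m_i, m_j) must divide a_i - a_j for every pair.
Merge one congruence at a time:
  Start: x ≡ 3 (mod 4).
  Combine with x ≡ 1 (mod 15): gcd(4, 15) = 1; 1 - 3 = -2, which IS divisible by 1, so compatible.
    Write x = 3 + 4·t and substitute into x ≡ 1 (mod 15): 4·t ≡ 1 − 3 = -2 (mod 15).
    Reduce coefficients mod 15: 4·t ≡ 13 (mod 15).
    The inverse of 4 mod 15 is 4 (since 4·4 = 16 = 1·15 + 1), so t ≡ 4·13 = 52 ≡ 7 (mod 15).
    Then x = 3 + 4·7 = 31, valid modulo lcm(4, 15) = 60: x ≡ 31 (mod 60).
  Combine with x ≡ 14 (mod 18): gcd(60, 18) = 6, and 14 - 31 = -17 is NOT divisible by 6.
    ⇒ system is inconsistent (no integer solution).

No solution (the system is inconsistent).


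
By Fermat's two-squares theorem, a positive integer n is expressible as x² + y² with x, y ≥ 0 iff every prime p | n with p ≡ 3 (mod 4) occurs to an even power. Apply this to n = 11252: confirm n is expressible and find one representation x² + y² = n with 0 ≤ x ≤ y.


Step 1: Factor n = 11252 = 2^2 · 29 · 97.
Step 2: Check the mod-4 condition on each prime factor: 2 = 2 (special); 29 ≡ 1 (mod 4), exponent 1; 97 ≡ 1 (mod 4), exponent 1.
All primes ≡ 3 (mod 4) appear to even exponent (or don't appear), so by the two-squares theorem n IS expressible as a sum of two squares.
Step 3: Build a representation. Group n = k² · m with k = 2 and m = 29 · 97 = 2813 (a product of primes ≡ 1 (mod 4)); a representation of m scales to one of n via (k·x)² + (k·y)² = k²(x² + y²). Each prime p ≡ 1 (mod 4) is itself a sum of two squares; find a² by testing p − a² for a perfect square:
  29: 29 − 1² = 28, 29 − 2² = 25 = 5² ⇒ 29 = 2² + 5².
  97: 97 − 1² = 96, 97 − 2² = 93, 97 − 3² = 88, 97 − 4² = 81 = 9² ⇒ 97 = 4² + 9².
  Combine using the Brahmagupta–Fibonacci identity (a² + b²)(c² + d²) = (ac − bd)² + (ad + bc)² = (ac + bd)² + (ad − bc)²:
  29 · 97 = 2813: from (2² + 5²)(4² + 9²), take (2·4 − 5·9, 2·9 + 5·4) = (8 − 45, 18 + 20) = (-37, 38); dropping signs (only squares matter) gives (37, 38); check 37² + 38² = 1369 + 1444 = 2813 ✓.
  Scale by k = 2: (2·37, 2·38) = (74, 76).
Step 4: Order so x ≤ y and verify: 74² + 76² = 5476 + 5776 = 11252 = n. ✓

n = 11252 = 74² + 76² (one valid representation with x ≤ y).


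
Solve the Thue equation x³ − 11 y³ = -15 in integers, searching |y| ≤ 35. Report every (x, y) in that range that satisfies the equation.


The equation is x³ - 11y³ = -15. For fixed y, x³ = 11·y³ − 15, so a solution requires the RHS to be a perfect cube.
Strategy: iterate y from -35 to 35, compute RHS = 11·y³ − 15, and check whether it is a (positive or negative) perfect cube.
Check small values of y:
  y = 0: RHS = -15 is not a perfect cube.
  y = 1: RHS = -4 is not a perfect cube.
  y = -1: RHS = -26 is not a perfect cube.
  y = 2: RHS = 73 is not a perfect cube.
  y = -2: RHS = -103 is not a perfect cube.
  y = 3: RHS = 282 is not a perfect cube.
  y = -3: RHS = -312 is not a perfect cube.
Continuing the search up to |y| = 35 finds no solutions either.
No (x, y) in the scanned range satisfies the equation.

No integer solutions with |y| ≤ 35.


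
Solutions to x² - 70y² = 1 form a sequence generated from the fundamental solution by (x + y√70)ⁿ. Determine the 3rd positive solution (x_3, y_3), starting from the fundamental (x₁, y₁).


Step 1: Find the fundamental solution (x₁, y₁) of x² - 70y² = 1.
  Expand √70 as a continued fraction. a₀ = ⌊√70⌋ = 8; iterate m_{k+1} = d_k·a_k − m_k, d_{k+1} = (70 − m_{k+1}²)/d_k, a_{k+1} = ⌊(a₀ + m_{k+1})/d_{k+1}⌋ (starting m₀ = 0, d₀ = 1), with convergents p_k = a_k·p_{k-1} + p_{k-2}, q_k = a_k·q_{k-1} + q_{k-2} (p₋₁ = 1, q₋₁ = 0):
  k = 0: a₀ = 8; p₀/q₀ = 8/1; p₀² − 70·q₀² = 64 − 70 = -6.
  k = 1: m = 8, d = 6, a = ⌊(8 + 8)/6⌋ = 2; p/q = (2·8 + 1)/(2·1 + 0) = 17/2; p² − 70·q² = 289 − 280 = 9.
  k = 2: m = 4, d = 9, a = ⌊(8 + 4)/9⌋ = 1; p/q = (1·17 + 8)/(1·2 + 1) = 25/3; p² − 70·q² = 625 − 630 = -5.
  k = 3: m = 5, d = 5, a = ⌊(8 + 5)/5⌋ = 2; p/q = (2·25 + 17)/(2·3 + 2) = 67/8; p² − 70·q² = 4489 − 4480 = 9.
  k = 4: m = 5, d = 9, a = ⌊(8 + 5)/9⌋ = 1; p/q = (1·67 + 25)/(1·8 + 3) = 92/11; p² − 70·q² = 8464 − 8470 = -6.
  k = 5: m = 4, d = 6, a = ⌊(8 + 4)/6⌋ = 2; p/q = (2·92 + 67)/(2·11 + 8) = 251/30; p² − 70·q² = 63001 − 63000 = 1.
  The first convergent with p² − 70·q² = 1 gives the fundamental solution (x₁, y₁) = (251, 30).
Step 2: Apply the recurrence (x_{n+1}, y_{n+1}) = (x₁x_n + 70y₁y_n, x₁y_n + y₁x_n) repeatedly.
  From (x_1, y_1) = (251, 30): x_2 = 251·251 + 70·30·30 = 126001; y_2 = 251·30 + 30·251 = 15060.
  From (x_2, y_2) = (126001, 15060): x_3 = 251·126001 + 70·30·15060 = 63252251; y_3 = 251·15060 + 30·126001 = 7560090.
Step 3: Verify x_3² - 70·y_3² = 4000847256567001 - 4000847256567000 = 1 (should be 1). ✓

(x_1, y_1) = (251, 30); (x_3, y_3) = (63252251, 7560090).


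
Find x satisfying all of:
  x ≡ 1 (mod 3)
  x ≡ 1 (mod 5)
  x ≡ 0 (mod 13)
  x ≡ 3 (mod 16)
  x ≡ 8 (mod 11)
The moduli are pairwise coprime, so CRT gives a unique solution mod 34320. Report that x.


Product of moduli M = 3 · 5 · 13 · 16 · 11 = 34320.
Merge one congruence at a time:
  Start: x ≡ 1 (mod 3).
  Combine with x ≡ 1 (mod 5); new modulus lcm = 15.
    Write x = 1 + 3·t and substitute into x ≡ 1 (mod 5): 3·t ≡ 1 − 1 = 0 (mod 5).
    The inverse of 3 mod 5 is 2 (since 3·2 = 6 = 1·5 + 1), so t ≡ 2·0 = 0 ≡ 0 (mod 5).
    Then x = 1 + 3·0 = 1, valid modulo lcm(3, 5) = 15: x ≡ 1 (mod 15).
  Combine with x ≡ 0 (mod 13); new modulus lcm = 195.
    Write x = 1 + 15·t and substitute into x ≡ 0 (mod 13): 15·t ≡ 0 − 1 = -1 (mod 13).
    Reduce coefficients mod 13: 2·t ≡ 12 (mod 13).
    The inverse of 2 mod 13 is 7 (since 2·7 = 14 = 1·13 + 1), so t ≡ 7·12 = 84 ≡ 6 (mod 13).
    Then x = 1 + 15·6 = 91, valid modulo lcm(15, 13) = 195: x ≡ 91 (mod 195).
  Combine with x ≡ 3 (mod 16); new modulus lcm = 3120.
    Write x = 91 + 195·t and substitute into x ≡ 3 (mod 16): 195·t ≡ 3 − 91 = -88 (mod 16).
    Reduce coefficients mod 16: 3·t ≡ 8 (mod 16).
    The inverse of 3 mod 16 is 11 (since 3·11 = 33 = 2·16 + 1), so t ≡ 11·8 = 88 ≡ 8 (mod 16).
    Then x = 91 + 195·8 = 1651, valid modulo lcm(195, 16) = 3120: x ≡ 1651 (mod 3120).
  Combine with x ≡ 8 (mod 11); new modulus lcm = 34320.
    Write x = 1651 + 3120·t and substitute into x ≡ 8 (mod 11): 3120·t ≡ 8 − 1651 = -1643 (mod 11).
    Reduce coefficients mod 11: 7·t ≡ 7 (mod 11).
    The inverse of 7 mod 11 is 8 (since 7·8 = 56 = 5·11 + 1), so t ≡ 8·7 = 56 ≡ 1 (mod 11).
    Then x = 1651 + 3120·1 = 4771, valid modulo lcm(3120, 11) = 34320: x ≡ 4771 (mod 34320).
Verify against each original: 4771 mod 3 = 1, 4771 mod 5 = 1, 4771 mod 13 = 0, 4771 mod 16 = 3, 4771 mod 11 = 8.

x ≡ 4771 (mod 34320).


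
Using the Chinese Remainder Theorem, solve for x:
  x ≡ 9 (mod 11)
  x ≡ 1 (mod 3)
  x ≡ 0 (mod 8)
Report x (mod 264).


Moduli 11, 3, 8 are pairwise coprime; by CRT there is a unique solution modulo M = 11 · 3 · 8 = 264.
Solve pairwise, accumulating the modulus:
  Start with x ≡ 9 (mod 11).
  Combine with x ≡ 1 (mod 3): since gcd(11, 3) = 1, we get a unique residue mod 33.
    Write x = 9 + 11·t and substitute into x ≡ 1 (mod 3): 11·t ≡ 1 − 9 = -8 (mod 3).
    Reduce coefficients mod 3: 2·t ≡ 1 (mod 3).
    The inverse of 2 mod 3 is 2 (since 2·2 = 4 = 1·3 + 1), so t ≡ 2·1 = 2 ≡ 2 (mod 3).
    Then x = 9 + 11·2 = 31, valid modulo lcm(11, 3) = 33: x ≡ 31 (mod 33).
  Combine with x ≡ 0 (mod 8): since gcd(33, 8) = 1, we get a unique residue mod 264.
    Write x = 31 + 33·t and substitute into x ≡ 0 (mod 8): 33·t ≡ 0 − 31 = -31 (mod 8).
    Reduce coefficients mod 8: 1·t ≡ 1 (mod 8).
    So t ≡ 1 (mod 8).
    Then x = 31 + 33·1 = 64, valid modulo lcm(33, 8) = 264: x ≡ 64 (mod 264).
Verify: 64 mod 11 = 9 ✓, 64 mod 3 = 1 ✓, 64 mod 8 = 0 ✓.

x ≡ 64 (mod 264).


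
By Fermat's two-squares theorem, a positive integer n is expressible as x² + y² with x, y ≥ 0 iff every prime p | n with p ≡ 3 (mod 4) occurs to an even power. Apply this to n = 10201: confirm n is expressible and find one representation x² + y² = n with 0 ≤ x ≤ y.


Step 1: Factor n = 10201 = 101^2.
Step 2: Check the mod-4 condition on each prime factor: 101 ≡ 1 (mod 4), exponent 2.
All primes ≡ 3 (mod 4) appear to even exponent (or don't appear), so by the two-squares theorem n IS expressible as a sum of two squares.
Step 3: Build a representation. Here n = 101 · 101 is a product of primes ≡ 1 (mod 4). Each prime p ≡ 1 (mod 4) is itself a sum of two squares; find a² by testing p − a² for a perfect square:
  101: 101 − 1² = 100 = 10² ⇒ 101 = 1² + 10².
  Combine using the Brahmagupta–Fibonacci identity (a² + b²)(c² + d²) = (ac − bd)² + (ad + bc)² = (ac + bd)² + (ad − bc)²:
  101 · 101 = 10201: from (1² + 10²)(1² + 10²), take (1·1 − 10·10, 1·10 + 10·1) = (1 − 100, 10 + 10) = (-99, 20); dropping signs (only squares matter) gives (99, 20); check 99² + 20² = 9801 + 400 = 10201 ✓.
Step 4: Order so x ≤ y and verify: 20² + 99² = 400 + 9801 = 10201 = n. ✓

n = 10201 = 20² + 99² (one valid representation with x ≤ y).


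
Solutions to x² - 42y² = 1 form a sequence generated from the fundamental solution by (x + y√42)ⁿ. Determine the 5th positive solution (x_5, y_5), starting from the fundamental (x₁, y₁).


Step 1: Find the fundamental solution (x₁, y₁) of x² - 42y² = 1.
  Expand √42 as a continued fraction. a₀ = ⌊√42⌋ = 6; iterate m_{k+1} = d_k·a_k − m_k, d_{k+1} = (42 − m_{k+1}²)/d_k, a_{k+1} = ⌊(a₀ + m_{k+1})/d_{k+1}⌋ (starting m₀ = 0, d₀ = 1), with convergents p_k = a_k·p_{k-1} + p_{k-2}, q_k = a_k·q_{k-1} + q_{k-2} (p₋₁ = 1, q₋₁ = 0):
  k = 0: a₀ = 6; p₀/q₀ = 6/1; p₀² − 42·q₀² = 36 − 42 = -6.
  k = 1: m = 6, d = 6, a = ⌊(6 + 6)/6⌋ = 2; p/q = (2·6 + 1)/(2·1 + 0) = 13/2; p² − 42·q² = 169 − 168 = 1.
  The first convergent with p² − 42·q² = 1 gives the fundamental solution (x₁, y₁) = (13, 2).
Step 2: Apply the recurrence (x_{n+1}, y_{n+1}) = (x₁x_n + 42y₁y_n, x₁y_n + y₁x_n) repeatedly.
  From (x_1, y_1) = (13, 2): x_2 = 13·13 + 42·2·2 = 337; y_2 = 13·2 + 2·13 = 52.
  From (x_2, y_2) = (337, 52): x_3 = 13·337 + 42·2·52 = 8749; y_3 = 13·52 + 2·337 = 1350.
  From (x_3, y_3) = (8749, 1350): x_4 = 13·8749 + 42·2·1350 = 227137; y_4 = 13·1350 + 2·8749 = 35048.
  From (x_4, y_4) = (227137, 35048): x_5 = 13·227137 + 42·2·35048 = 5896813; y_5 = 13·35048 + 2·227137 = 909898.
Step 3: Verify x_5² - 42·y_5² = 34772403556969 - 34772403556968 = 1 (should be 1). ✓

(x_1, y_1) = (13, 2); (x_5, y_5) = (5896813, 909898).


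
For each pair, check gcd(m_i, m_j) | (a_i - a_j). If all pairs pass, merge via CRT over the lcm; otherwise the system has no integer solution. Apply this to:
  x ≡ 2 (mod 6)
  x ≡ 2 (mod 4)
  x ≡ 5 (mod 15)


Moduli 6, 4, 15 are not pairwise coprime, so CRT works modulo lcm(m_i) when all pairwise compatibility conditions hold.
Pairwise compatibility: gcd(m_i, m_j) must divide a_i - a_j for every pair.
Merge one congruence at a time:
  Start: x ≡ 2 (mod 6).
  Combine with x ≡ 2 (mod 4): gcd(6, 4) = 2; 2 - 2 = 0, which IS divisible by 2, so compatible.
    Write x = 2 + 6·t and substitute into x ≡ 2 (mod 4): 6·t ≡ 2 − 2 = 0 (mod 4).
    Divide the congruence (and modulus) by g = 2: 3·t ≡ 0 (mod 2).
    Reduce coefficients mod 2: 1·t ≡ 0 (mod 2).
    So t ≡ 0 (mod 2).
    Then x = 2 + 6·0 = 2, valid modulo lcm(6, 4) = 12: x ≡ 2 (mod 12).
  Combine with x ≡ 5 (mod 15): gcd(12, 15) = 3; 5 - 2 = 3, which IS divisible by 3, so compatible.
    Write x = 2 + 12·t and substitute into x ≡ 5 (mod 15): 12·t ≡ 5 − 2 = 3 (mod 15).
    Divide the congruence (and modulus) by g = 3: 4·t ≡ 1 (mod 5).
    The inverse of 4 mod 5 is 4 (since 4·4 = 16 = 3·5 + 1), so t ≡ 4·1 = 4 ≡ 4 (mod 5).
    Then x = 2 + 12·4 = 50, valid modulo lcm(12, 15) = 60: x ≡ 50 (mod 60).
Verify: 50 mod 6 = 2, 50 mod 4 = 2, 50 mod 15 = 5.

x ≡ 50 (mod 60).


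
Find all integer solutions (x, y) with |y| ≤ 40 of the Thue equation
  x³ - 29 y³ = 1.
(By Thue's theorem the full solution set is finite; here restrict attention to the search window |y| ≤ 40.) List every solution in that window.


The equation is x³ - 29y³ = 1. For fixed y, x³ = 29·y³ + 1, so a solution requires the RHS to be a perfect cube.
Strategy: iterate y from -40 to 40, compute RHS = 29·y³ + 1, and check whether it is a (positive or negative) perfect cube.
Check small values of y:
  y = 0: RHS = 1 = (1)³ ⇒ x = 1 works.
  y = 1: RHS = 30 is not a perfect cube.
  y = -1: RHS = -28 is not a perfect cube.
  y = 2: RHS = 233 is not a perfect cube.
  y = -2: RHS = -231 is not a perfect cube.
  y = 3: RHS = 784 is not a perfect cube.
  y = -3: RHS = -782 is not a perfect cube.
Continuing the search up to |y| = 40 finds no further solutions beyond those listed.
Collected solutions: (1, 0).

Solutions (with |y| ≤ 40): (1, 0).


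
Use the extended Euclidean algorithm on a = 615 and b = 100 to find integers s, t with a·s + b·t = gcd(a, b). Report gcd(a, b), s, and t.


Euclidean algorithm on (615, 100) — divide until remainder is 0:
  615 = 6 · 100 + 15
  100 = 6 · 15 + 10
  15 = 1 · 10 + 5
  10 = 2 · 5 + 0
gcd(615, 100) = 5.
Track Bezout coefficients alongside the remainders: start with r₀ = 615 = a·1 + b·0 (s = 1, t = 0) and r₁ = 100 = a·0 + b·1 (s = 0, t = 1); each new remainder r_{k+1} = r_{k-1} − q_k·r_k inherits s_{k+1} = s_{k-1} − q_k·s_k, t_{k+1} = t_{k-1} − q_k·t_k, so r_k = a·s_k + b·t_k at every step:
  q = 6: r = 15, s = 1 − 6·0 = 1, t = 0 − 6·1 = -6  (check: 615·1 + 100·(-6) = 15)
  q = 6: r = 10, s = 0 − 6·1 = -6, t = 1 − 6·(-6) = 37  (check: 615·(-6) + 100·37 = 10)
  q = 1: r = 5, s = 1 − 1·(-6) = 7, t = -6 − 1·37 = -43  (check: 615·7 + 100·(-43) = 5)
The row with r = 5 (the gcd) gives the Bezout coefficients s = 7, t = -43.
Result: 615 · (7) + 100 · (-43) = 5.

gcd(615, 100) = 5; s = 7, t = -43 (check: 615·7 + 100·(-43) = 5).


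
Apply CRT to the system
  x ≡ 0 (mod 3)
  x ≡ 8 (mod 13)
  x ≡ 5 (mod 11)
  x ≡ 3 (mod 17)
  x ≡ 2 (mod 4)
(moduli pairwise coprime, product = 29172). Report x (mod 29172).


Product of moduli M = 3 · 13 · 11 · 17 · 4 = 29172.
Merge one congruence at a time:
  Start: x ≡ 0 (mod 3).
  Combine with x ≡ 8 (mod 13); new modulus lcm = 39.
    Write x = 0 + 3·t and substitute into x ≡ 8 (mod 13): 3·t ≡ 8 − 0 = 8 (mod 13).
    The inverse of 3 mod 13 is 9 (since 3·9 = 27 = 2·13 + 1), so t ≡ 9·8 = 72 ≡ 7 (mod 13).
    Then x = 0 + 3·7 = 21, valid modulo lcm(3, 13) = 39: x ≡ 21 (mod 39).
  Combine with x ≡ 5 (mod 11); new modulus lcm = 429.
    Write x = 21 + 39·t and substitute into x ≡ 5 (mod 11): 39·t ≡ 5 − 21 = -16 (mod 11).
    Reduce coefficients mod 11: 6·t ≡ 6 (mod 11).
    The inverse of 6 mod 11 is 2 (since 6·2 = 12 = 1·11 + 1), so t ≡ 2·6 = 12 ≡ 1 (mod 11).
    Then x = 21 + 39·1 = 60, valid modulo lcm(39, 11) = 429: x ≡ 60 (mod 429).
  Combine with x ≡ 3 (mod 17); new modulus lcm = 7293.
    Write x = 60 + 429·t and substitute into x ≡ 3 (mod 17): 429·t ≡ 3 − 60 = -57 (mod 17).
    Reduce coefficients mod 17: 4·t ≡ 11 (mod 17).
    The inverse of 4 mod 17 is 13 (since 4·13 = 52 = 3·17 + 1), so t ≡ 13·11 = 143 ≡ 7 (mod 17).
    Then x = 60 + 429·7 = 3063, valid modulo lcm(429, 17) = 7293: x ≡ 3063 (mod 7293).
  Combine with x ≡ 2 (mod 4); new modulus lcm = 29172.
    Write x = 3063 + 7293·t and substitute into x ≡ 2 (mod 4): 7293·t ≡ 2 − 3063 = -3061 (mod 4).
    Reduce coefficients mod 4: 1·t ≡ 3 (mod 4).
    So t ≡ 3 (mod 4).
    Then x = 3063 + 7293·3 = 24942, valid modulo lcm(7293, 4) = 29172: x ≡ 24942 (mod 29172).
Verify against each original: 24942 mod 3 = 0, 24942 mod 13 = 8, 24942 mod 11 = 5, 24942 mod 17 = 3, 24942 mod 4 = 2.

x ≡ 24942 (mod 29172).


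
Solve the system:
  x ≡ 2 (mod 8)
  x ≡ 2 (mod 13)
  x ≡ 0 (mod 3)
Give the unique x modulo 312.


Moduli 8, 13, 3 are pairwise coprime; by CRT there is a unique solution modulo M = 8 · 13 · 3 = 312.
Solve pairwise, accumulating the modulus:
  Start with x ≡ 2 (mod 8).
  Combine with x ≡ 2 (mod 13): since gcd(8, 13) = 1, we get a unique residue mod 104.
    Write x = 2 + 8·t and substitute into x ≡ 2 (mod 13): 8·t ≡ 2 − 2 = 0 (mod 13).
    The inverse of 8 mod 13 is 5 (since 8·5 = 40 = 3·13 + 1), so t ≡ 5·0 = 0 ≡ 0 (mod 13).
    Then x = 2 + 8·0 = 2, valid modulo lcm(8, 13) = 104: x ≡ 2 (mod 104).
  Combine with x ≡ 0 (mod 3): since gcd(104, 3) = 1, we get a unique residue mod 312.
    Write x = 2 + 104·t and substitute into x ≡ 0 (mod 3): 104·t ≡ 0 − 2 = -2 (mod 3).
    Reduce coefficients mod 3: 2·t ≡ 1 (mod 3).
    The inverse of 2 mod 3 is 2 (since 2·2 = 4 = 1·3 + 1), so t ≡ 2·1 = 2 ≡ 2 (mod 3).
    Then x = 2 + 104·2 = 210, valid modulo lcm(104, 3) = 312: x ≡ 210 (mod 312).
Verify: 210 mod 8 = 2 ✓, 210 mod 13 = 2 ✓, 210 mod 3 = 0 ✓.

x ≡ 210 (mod 312).


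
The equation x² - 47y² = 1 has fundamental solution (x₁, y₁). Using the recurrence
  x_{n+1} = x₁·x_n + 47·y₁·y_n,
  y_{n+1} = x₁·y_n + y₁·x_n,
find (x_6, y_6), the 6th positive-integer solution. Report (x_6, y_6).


Step 1: Find the fundamental solution (x₁, y₁) of x² - 47y² = 1.
  Expand √47 as a continued fraction. a₀ = ⌊√47⌋ = 6; iterate m_{k+1} = d_k·a_k − m_k, d_{k+1} = (47 − m_{k+1}²)/d_k, a_{k+1} = ⌊(a₀ + m_{k+1})/d_{k+1}⌋ (starting m₀ = 0, d₀ = 1), with convergents p_k = a_k·p_{k-1} + p_{k-2}, q_k = a_k·q_{k-1} + q_{k-2} (p₋₁ = 1, q₋₁ = 0):
  k = 0: a₀ = 6; p₀/q₀ = 6/1; p₀² − 47·q₀² = 36 − 47 = -11.
  k = 1: m = 6, d = 11, a = ⌊(6 + 6)/11⌋ = 1; p/q = (1·6 + 1)/(1·1 + 0) = 7/1; p² − 47·q² = 49 − 47 = 2.
  k = 2: m = 5, d = 2, a = ⌊(6 + 5)/2⌋ = 5; p/q = (5·7 + 6)/(5·1 + 1) = 41/6; p² − 47·q² = 1681 − 1692 = -11.
  k = 3: m = 5, d = 11, a = ⌊(6 + 5)/11⌋ = 1; p/q = (1·41 + 7)/(1·6 + 1) = 48/7; p² − 47·q² = 2304 − 2303 = 1.
  The first convergent with p² − 47·q² = 1 gives the fundamental solution (x₁, y₁) = (48, 7).
Step 2: Apply the recurrence (x_{n+1}, y_{n+1}) = (x₁x_n + 47y₁y_n, x₁y_n + y₁x_n) repeatedly.
  From (x_1, y_1) = (48, 7): x_2 = 48·48 + 47·7·7 = 4607; y_2 = 48·7 + 7·48 = 672.
  From (x_2, y_2) = (4607, 672): x_3 = 48·4607 + 47·7·672 = 442224; y_3 = 48·672 + 7·4607 = 64505.
  From (x_3, y_3) = (442224, 64505): x_4 = 48·442224 + 47·7·64505 = 42448897; y_4 = 48·64505 + 7·442224 = 6191808.
  From (x_4, y_4) = (42448897, 6191808): x_5 = 48·42448897 + 47·7·6191808 = 4074651888; y_5 = 48·6191808 + 7·42448897 = 594349063.
  From (x_5, y_5) = (4074651888, 594349063): x_6 = 48·4074651888 + 47·7·594349063 = 391124132351; y_6 = 48·594349063 + 7·4074651888 = 57051318240.
Step 3: Verify x_6² - 47·y_6² = 152978086907322564787201 - 152978086907322564787200 = 1 (should be 1). ✓

(x_1, y_1) = (48, 7); (x_6, y_6) = (391124132351, 57051318240).


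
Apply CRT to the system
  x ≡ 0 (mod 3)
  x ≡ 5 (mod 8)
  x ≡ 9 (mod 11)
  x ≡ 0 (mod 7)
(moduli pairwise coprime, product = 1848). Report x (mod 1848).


Product of moduli M = 3 · 8 · 11 · 7 = 1848.
Merge one congruence at a time:
  Start: x ≡ 0 (mod 3).
  Combine with x ≡ 5 (mod 8); new modulus lcm = 24.
    Write x = 0 + 3·t and substitute into x ≡ 5 (mod 8): 3·t ≡ 5 − 0 = 5 (mod 8).
    The inverse of 3 mod 8 is 3 (since 3·3 = 9 = 1·8 + 1), so t ≡ 3·5 = 15 ≡ 7 (mod 8).
    Then x = 0 + 3·7 = 21, valid modulo lcm(3, 8) = 24: x ≡ 21 (mod 24).
  Combine with x ≡ 9 (mod 11); new modulus lcm = 264.
    Write x = 21 + 24·t and substitute into x ≡ 9 (mod 11): 24·t ≡ 9 − 21 = -12 (mod 11).
    Reduce coefficients mod 11: 2·t ≡ 10 (mod 11).
    The inverse of 2 mod 11 is 6 (since 2·6 = 12 = 1·11 + 1), so t ≡ 6·10 = 60 ≡ 5 (mod 11).
    Then x = 21 + 24·5 = 141, valid modulo lcm(24, 11) = 264: x ≡ 141 (mod 264).
  Combine with x ≡ 0 (mod 7); new modulus lcm = 1848.
    Write x = 141 + 264·t and substitute into x ≡ 0 (mod 7): 264·t ≡ 0 − 141 = -141 (mod 7).
    Reduce coefficients mod 7: 5·t ≡ 6 (mod 7).
    The inverse of 5 mod 7 is 3 (since 5·3 = 15 = 2·7 + 1), so t ≡ 3·6 = 18 ≡ 4 (mod 7).
    Then x = 141 + 264·4 = 1197, valid modulo lcm(264, 7) = 1848: x ≡ 1197 (mod 1848).
Verify against each original: 1197 mod 3 = 0, 1197 mod 8 = 5, 1197 mod 11 = 9, 1197 mod 7 = 0.

x ≡ 1197 (mod 1848).
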